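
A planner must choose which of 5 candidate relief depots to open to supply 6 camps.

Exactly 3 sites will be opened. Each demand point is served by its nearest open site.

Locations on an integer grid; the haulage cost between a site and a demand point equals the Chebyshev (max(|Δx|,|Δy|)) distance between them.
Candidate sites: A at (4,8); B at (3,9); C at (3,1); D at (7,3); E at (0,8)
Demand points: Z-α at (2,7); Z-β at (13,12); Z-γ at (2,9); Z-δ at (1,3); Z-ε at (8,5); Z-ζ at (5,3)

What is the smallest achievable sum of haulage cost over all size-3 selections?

Open {B, C, D}.
  Z-α→B 2, Z-β→D 9, Z-γ→B 1, Z-δ→C 2, Z-ε→D 2, Z-ζ→C 2  ⇒ total 18.
Compare {A, C, D}: total 19.
Compare {C, D, E}: total 19.
No size-3 selection does better; minimum is 18.

18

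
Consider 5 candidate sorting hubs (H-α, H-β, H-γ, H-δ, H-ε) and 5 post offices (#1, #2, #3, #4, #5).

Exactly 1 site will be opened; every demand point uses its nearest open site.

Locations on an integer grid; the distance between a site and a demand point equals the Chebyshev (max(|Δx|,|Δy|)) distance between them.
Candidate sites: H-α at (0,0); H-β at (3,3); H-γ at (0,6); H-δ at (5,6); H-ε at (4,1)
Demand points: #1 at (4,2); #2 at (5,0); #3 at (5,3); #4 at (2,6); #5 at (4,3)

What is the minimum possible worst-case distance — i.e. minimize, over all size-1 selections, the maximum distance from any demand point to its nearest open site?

3

Open {H-β}.
  Farthest demand point is #2 at distance 3 (to H-β); all others are ≤ 3.
With {H-ε} the worst case is 5.
With {H-α} the worst case is 6.
No size-1 selection achieves below 3.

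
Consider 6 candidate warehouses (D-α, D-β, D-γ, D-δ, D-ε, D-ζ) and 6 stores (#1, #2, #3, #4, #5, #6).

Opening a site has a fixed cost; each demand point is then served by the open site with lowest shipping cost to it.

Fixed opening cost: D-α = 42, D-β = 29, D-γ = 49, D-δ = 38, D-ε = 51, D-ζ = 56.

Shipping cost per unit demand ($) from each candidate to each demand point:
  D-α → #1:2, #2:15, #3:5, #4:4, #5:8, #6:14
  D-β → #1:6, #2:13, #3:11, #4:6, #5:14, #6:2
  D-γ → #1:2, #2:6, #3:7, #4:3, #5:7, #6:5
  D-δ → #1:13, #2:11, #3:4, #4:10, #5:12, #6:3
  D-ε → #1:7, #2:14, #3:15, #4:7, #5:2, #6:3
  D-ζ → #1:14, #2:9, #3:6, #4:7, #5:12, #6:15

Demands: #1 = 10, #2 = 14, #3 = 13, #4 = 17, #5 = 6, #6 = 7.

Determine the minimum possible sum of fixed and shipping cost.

357

Open {D-γ, D-δ}: assign each demand point to its cheapest open site.
  #1→D-γ 10×2=20, #2→D-γ 14×6=84, #3→D-δ 13×4=52, #4→D-γ 17×3=51, #5→D-γ 6×7=42, #6→D-δ 7×3=21
  shipping cost 270, fixed 87 → total 357.
Compare {D-γ}: shipping cost 323 + fixed 49 = 372.
Compare {D-γ, D-δ, D-ε}: shipping cost 240 + fixed 138 = 378.
Compare {D-γ, D-ε}: shipping cost 279 + fixed 100 = 379.
All other subsets cost ≥ 372. Minimum total cost: 357.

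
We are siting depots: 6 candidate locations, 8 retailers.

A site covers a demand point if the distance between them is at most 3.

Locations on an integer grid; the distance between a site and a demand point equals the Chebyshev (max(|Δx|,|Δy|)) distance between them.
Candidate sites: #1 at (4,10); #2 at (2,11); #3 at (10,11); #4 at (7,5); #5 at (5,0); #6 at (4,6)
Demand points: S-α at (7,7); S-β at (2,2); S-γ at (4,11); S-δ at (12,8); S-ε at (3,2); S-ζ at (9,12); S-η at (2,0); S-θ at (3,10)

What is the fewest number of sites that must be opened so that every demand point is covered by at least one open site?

3

Coverage sets (demand points within 3 of each site):
  #1: {S-α, S-γ, S-θ}
  #2: {S-γ, S-θ}
  #3: {S-δ, S-ζ}
  #4: {S-α}
  #5: {S-β, S-ε, S-η}
  #6: {S-α}
No 2 sites suffice: every size-2 union leaves at least one demand point uncovered.
But {#1, #3, #5} covers everything, so the minimum is 3.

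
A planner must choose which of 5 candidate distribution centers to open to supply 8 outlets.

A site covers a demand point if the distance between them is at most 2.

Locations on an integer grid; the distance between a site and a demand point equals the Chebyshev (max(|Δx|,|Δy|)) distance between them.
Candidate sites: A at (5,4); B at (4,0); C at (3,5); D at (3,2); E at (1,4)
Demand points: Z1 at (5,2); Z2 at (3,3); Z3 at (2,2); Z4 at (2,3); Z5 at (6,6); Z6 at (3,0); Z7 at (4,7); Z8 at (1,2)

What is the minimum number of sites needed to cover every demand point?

Coverage sets (demand points within 2 of each site):
  A: {Z1, Z2, Z5}
  B: {Z1, Z3, Z6}
  C: {Z2, Z4, Z7}
  D: {Z1, Z2, Z3, Z4, Z6, Z8}
  E: {Z2, Z3, Z4, Z8}
No 2 sites suffice: every size-2 union leaves at least one demand point uncovered.
But {A, C, D} covers everything, so the minimum is 3.

3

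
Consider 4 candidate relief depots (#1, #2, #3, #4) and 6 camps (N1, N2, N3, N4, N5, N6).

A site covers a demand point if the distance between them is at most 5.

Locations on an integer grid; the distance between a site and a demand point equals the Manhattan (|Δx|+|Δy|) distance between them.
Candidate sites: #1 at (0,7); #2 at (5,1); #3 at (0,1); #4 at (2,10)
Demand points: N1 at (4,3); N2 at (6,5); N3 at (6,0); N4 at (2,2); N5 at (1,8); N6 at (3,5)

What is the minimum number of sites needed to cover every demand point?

Coverage sets (demand points within 5 of each site):
  #1: {N5, N6}
  #2: {N1, N2, N3, N4}
  #3: {N4}
  #4: {N5}
No single site covers all 6 demand points.
But {#1, #2} covers everything, so the minimum is 2.

2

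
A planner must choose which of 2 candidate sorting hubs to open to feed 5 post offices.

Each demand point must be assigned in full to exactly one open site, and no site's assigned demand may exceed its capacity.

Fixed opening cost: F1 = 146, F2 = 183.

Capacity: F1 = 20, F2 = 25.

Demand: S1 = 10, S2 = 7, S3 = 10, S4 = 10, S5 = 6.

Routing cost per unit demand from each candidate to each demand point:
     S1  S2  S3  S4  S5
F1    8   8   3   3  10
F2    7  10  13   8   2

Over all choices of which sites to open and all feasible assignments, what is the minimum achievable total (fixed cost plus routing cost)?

Open {F1, F2}; cheapest assignment that respects the capacities:
  F1 (cap 20, load 20): S3, S4 — cost 10×3 + 10×3 = 60
  F2 (cap 25, load 23): S1, S2, S5 — cost 10×7 + 7×10 + 6×2 = 152
  Shipping 212, fixed 329 → total 541.
  Any other capacity-feasible assignment to {F1, F2} ships for at least 212.
Total demand is 43 and no other set of sites has combined capacity ≥ 43, so {F1, F2} is the only feasible choice of open sites. Minimum: 541.

541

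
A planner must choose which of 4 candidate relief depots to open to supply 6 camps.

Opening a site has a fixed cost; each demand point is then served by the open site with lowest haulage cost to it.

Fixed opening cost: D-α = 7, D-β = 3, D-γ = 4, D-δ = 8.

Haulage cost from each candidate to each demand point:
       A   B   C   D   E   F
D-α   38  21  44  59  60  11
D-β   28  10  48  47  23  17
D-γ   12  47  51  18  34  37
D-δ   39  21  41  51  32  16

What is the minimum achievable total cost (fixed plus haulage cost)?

132

Open {D-α, D-β, D-γ}: assign each demand point to its cheapest open site.
  A→D-γ 12, B→D-β 10, C→D-α 44, D→D-γ 18, E→D-β 23, F→D-α 11
  haulage cost 118, fixed 14 → total 132.
Compare {D-β, D-γ}: haulage cost 128 + fixed 7 = 135.
Compare {D-β, D-γ, D-δ}: haulage cost 120 + fixed 15 = 135.
Compare {D-α, D-β, D-γ, D-δ}: haulage cost 115 + fixed 22 = 137.
All other subsets cost ≥ 135. Minimum total cost: 132.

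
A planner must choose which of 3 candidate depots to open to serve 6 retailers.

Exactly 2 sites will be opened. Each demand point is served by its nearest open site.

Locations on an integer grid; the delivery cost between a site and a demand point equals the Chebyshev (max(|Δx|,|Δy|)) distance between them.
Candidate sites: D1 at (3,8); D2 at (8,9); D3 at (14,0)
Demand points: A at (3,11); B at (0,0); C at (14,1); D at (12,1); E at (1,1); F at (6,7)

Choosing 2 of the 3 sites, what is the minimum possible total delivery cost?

Open {D1, D3}.
  A→D1 3, B→D1 8, C→D3 1, D→D3 2, E→D1 7, F→D1 3  ⇒ total 24.
Compare {D2, D3}: total 27.
Compare {D1, D2}: total 36.

24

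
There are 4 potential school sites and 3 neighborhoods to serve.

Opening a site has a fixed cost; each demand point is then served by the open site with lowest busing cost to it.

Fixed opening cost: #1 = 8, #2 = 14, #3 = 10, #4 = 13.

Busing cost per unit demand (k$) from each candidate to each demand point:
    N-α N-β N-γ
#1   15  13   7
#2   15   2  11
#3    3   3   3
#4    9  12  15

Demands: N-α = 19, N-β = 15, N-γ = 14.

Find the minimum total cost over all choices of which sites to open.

Open {#2, #3}: assign each demand point to its cheapest open site.
  N-α→#3 19×3=57, N-β→#2 15×2=30, N-γ→#3 14×3=42
  busing cost 129, fixed 24 → total 153.
Compare {#3}: busing cost 144 + fixed 10 = 154.
Compare {#1, #2, #3}: busing cost 129 + fixed 32 = 161.
Compare {#1, #3}: busing cost 144 + fixed 18 = 162.
All other subsets cost ≥ 154. Minimum total cost: 153.

153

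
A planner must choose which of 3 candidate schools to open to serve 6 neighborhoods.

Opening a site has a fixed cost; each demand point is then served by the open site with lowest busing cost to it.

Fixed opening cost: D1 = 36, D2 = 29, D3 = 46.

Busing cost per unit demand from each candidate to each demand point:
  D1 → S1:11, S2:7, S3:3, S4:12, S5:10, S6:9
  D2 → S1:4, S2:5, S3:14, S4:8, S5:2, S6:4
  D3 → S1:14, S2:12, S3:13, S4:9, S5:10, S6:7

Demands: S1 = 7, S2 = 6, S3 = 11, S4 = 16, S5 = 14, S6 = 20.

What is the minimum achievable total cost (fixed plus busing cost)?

392

Open {D1, D2}: assign each demand point to its cheapest open site.
  S1→D2 7×4=28, S2→D2 6×5=30, S3→D1 11×3=33, S4→D2 16×8=128, S5→D2 14×2=28, S6→D2 20×4=80
  busing cost 327, fixed 65 → total 392.
Compare {D1, D2, D3}: busing cost 327 + fixed 111 = 438.
Compare {D2}: busing cost 448 + fixed 29 = 477.
Compare {D2, D3}: busing cost 437 + fixed 75 = 512.
All other subsets cost ≥ 438. Minimum total cost: 392.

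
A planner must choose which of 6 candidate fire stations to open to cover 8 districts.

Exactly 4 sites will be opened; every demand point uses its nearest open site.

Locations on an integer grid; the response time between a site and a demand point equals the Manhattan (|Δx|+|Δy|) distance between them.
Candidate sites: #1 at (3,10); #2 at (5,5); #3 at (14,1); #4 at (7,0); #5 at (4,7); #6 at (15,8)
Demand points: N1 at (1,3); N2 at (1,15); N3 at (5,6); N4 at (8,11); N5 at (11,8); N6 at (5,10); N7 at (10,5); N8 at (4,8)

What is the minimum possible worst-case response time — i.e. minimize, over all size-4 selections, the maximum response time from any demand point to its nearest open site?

7

Open {#1, #2, #3, #6}.
  Farthest demand point is N2 at response time 7 (to #1); all others are ≤ 7.
With {#1, #2, #4, #6} the worst case is 7.
With {#1, #2, #5, #6} the worst case is 7.
No size-4 selection achieves below 7.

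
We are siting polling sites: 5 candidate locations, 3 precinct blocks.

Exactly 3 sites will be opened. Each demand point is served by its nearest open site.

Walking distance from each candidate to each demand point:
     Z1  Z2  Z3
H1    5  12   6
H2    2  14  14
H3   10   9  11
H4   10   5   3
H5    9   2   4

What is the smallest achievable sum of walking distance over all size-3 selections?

Open {H2, H4, H5}.
  Z1→H2 2, Z2→H5 2, Z3→H4 3  ⇒ total 7.
Compare {H1, H2, H5}: total 8.
Compare {H2, H3, H5}: total 8.
No size-3 selection does better; minimum is 7.

7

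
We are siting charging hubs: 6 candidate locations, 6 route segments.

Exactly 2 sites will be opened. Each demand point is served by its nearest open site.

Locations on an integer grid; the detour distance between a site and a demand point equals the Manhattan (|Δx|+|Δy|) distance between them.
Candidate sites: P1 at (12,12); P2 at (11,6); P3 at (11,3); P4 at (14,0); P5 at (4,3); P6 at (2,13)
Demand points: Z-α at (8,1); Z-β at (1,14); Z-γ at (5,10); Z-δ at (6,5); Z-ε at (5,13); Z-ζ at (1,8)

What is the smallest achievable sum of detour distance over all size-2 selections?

27

Open {P5, P6}.
  Z-α→P5 6, Z-β→P6 2, Z-γ→P6 6, Z-δ→P5 4, Z-ε→P6 3, Z-ζ→P6 6  ⇒ total 27.
Compare {P3, P6}: total 29.
Compare {P2, P6}: total 31.
No size-2 selection does better; minimum is 27.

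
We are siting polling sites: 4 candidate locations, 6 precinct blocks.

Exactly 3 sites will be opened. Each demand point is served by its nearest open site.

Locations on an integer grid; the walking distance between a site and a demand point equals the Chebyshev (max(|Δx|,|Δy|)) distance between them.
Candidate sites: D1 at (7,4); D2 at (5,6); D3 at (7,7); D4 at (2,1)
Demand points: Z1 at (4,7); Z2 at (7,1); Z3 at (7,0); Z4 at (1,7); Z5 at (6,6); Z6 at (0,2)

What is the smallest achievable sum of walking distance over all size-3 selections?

15

Open {D1, D2, D4}.
  Z1→D2 1, Z2→D1 3, Z3→D1 4, Z4→D2 4, Z5→D2 1, Z6→D4 2  ⇒ total 15.
Compare {D1, D2, D3}: total 18.
Compare {D2, D3, D4}: total 18.
No size-3 selection does better; minimum is 15.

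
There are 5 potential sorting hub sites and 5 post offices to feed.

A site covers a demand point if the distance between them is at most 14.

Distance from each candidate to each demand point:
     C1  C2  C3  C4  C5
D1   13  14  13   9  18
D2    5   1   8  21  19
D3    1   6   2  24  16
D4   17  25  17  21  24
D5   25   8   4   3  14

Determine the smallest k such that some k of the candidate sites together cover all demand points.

2

Coverage sets (demand points within 14 of each site):
  D1: {C1, C2, C3, C4}
  D2: {C1, C2, C3}
  D3: {C1, C2, C3}
  D4: {}
  D5: {C2, C3, C4, C5}
No single site covers all 5 demand points.
But {D1, D5} covers everything, so the minimum is 2.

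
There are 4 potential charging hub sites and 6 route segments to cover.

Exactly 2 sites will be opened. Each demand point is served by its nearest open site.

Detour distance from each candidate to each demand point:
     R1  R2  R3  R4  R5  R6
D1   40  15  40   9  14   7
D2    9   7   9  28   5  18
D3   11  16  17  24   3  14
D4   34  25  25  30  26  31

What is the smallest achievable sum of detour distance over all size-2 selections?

46

Open {D1, D2}.
  R1→D2 9, R2→D2 7, R3→D2 9, R4→D1 9, R5→D2 5, R6→D1 7  ⇒ total 46.
Compare {D1, D3}: total 62.
Compare {D2, D3}: total 66.
No size-2 selection does better; minimum is 46.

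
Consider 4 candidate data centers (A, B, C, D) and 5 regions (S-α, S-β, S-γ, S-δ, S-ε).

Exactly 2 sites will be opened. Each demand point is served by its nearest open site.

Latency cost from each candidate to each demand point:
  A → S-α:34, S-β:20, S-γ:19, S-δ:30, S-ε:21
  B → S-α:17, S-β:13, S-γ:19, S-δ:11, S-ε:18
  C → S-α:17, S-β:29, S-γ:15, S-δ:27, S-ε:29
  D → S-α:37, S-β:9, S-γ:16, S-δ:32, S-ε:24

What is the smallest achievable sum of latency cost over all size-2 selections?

Open {B, D}.
  S-α→B 17, S-β→D 9, S-γ→D 16, S-δ→B 11, S-ε→B 18  ⇒ total 71.
Compare {B, C}: total 74.
Compare {A, B}: total 78.
No size-2 selection does better; minimum is 71.

71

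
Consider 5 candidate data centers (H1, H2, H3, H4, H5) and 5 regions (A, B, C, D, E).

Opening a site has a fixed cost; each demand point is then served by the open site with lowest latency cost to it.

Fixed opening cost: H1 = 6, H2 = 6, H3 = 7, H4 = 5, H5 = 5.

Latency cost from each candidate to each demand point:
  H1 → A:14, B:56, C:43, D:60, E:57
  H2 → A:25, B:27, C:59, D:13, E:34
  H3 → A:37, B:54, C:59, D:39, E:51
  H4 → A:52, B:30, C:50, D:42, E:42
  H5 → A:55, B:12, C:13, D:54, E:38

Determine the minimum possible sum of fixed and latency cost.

Open {H1, H2, H5}: assign each demand point to its cheapest open site.
  A→H1 14, B→H5 12, C→H5 13, D→H2 13, E→H2 34
  latency cost 86, fixed 17 → total 103.
Compare {H2, H5}: latency cost 97 + fixed 11 = 108.
Compare {H1, H2, H4, H5}: latency cost 86 + fixed 22 = 108.
Compare {H1, H2, H3, H5}: latency cost 86 + fixed 24 = 110.
All other subsets cost ≥ 108. Minimum total cost: 103.

103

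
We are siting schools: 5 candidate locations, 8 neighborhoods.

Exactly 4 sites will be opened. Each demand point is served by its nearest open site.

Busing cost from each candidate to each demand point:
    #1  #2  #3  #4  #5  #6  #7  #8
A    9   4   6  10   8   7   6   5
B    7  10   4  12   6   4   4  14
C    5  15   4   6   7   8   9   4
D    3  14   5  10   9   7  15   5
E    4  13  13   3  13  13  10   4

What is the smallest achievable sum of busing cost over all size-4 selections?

32

Open {A, B, D, E}.
  #1→D 3, #2→A 4, #3→B 4, #4→E 3, #5→B 6, #6→B 4, #7→B 4, #8→E 4  ⇒ total 32.
Compare {A, B, C, E}: total 33.
Compare {A, B, C, D}: total 35.
No size-4 selection does better; minimum is 32.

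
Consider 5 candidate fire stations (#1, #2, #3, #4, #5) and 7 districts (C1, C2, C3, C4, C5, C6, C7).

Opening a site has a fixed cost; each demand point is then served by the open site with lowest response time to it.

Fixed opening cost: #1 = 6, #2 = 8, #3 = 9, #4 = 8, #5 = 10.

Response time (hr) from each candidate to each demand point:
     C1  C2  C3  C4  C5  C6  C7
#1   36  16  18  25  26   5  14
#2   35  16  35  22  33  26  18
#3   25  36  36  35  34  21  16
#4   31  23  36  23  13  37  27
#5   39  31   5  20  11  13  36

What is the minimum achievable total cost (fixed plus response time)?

121

Open {#1, #3, #5}: assign each demand point to its cheapest open site.
  C1→#3 25, C2→#1 16, C3→#5 5, C4→#5 20, C5→#5 11, C6→#1 5, C7→#1 14
  response time 96, fixed 25 → total 121.
Compare {#1, #5}: response time 107 + fixed 16 = 123.
Compare {#1, #4, #5}: response time 102 + fixed 24 = 126.
Compare {#1, #2, #3, #5}: response time 96 + fixed 33 = 129.
All other subsets cost ≥ 123. Minimum total cost: 121.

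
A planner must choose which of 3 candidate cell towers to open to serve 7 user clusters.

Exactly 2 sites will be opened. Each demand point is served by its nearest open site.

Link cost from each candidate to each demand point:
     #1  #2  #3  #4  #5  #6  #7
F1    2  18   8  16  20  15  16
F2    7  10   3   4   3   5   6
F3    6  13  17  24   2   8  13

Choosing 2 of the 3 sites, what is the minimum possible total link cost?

33

Open {F1, F2}.
  #1→F1 2, #2→F2 10, #3→F2 3, #4→F2 4, #5→F2 3, #6→F2 5, #7→F2 6  ⇒ total 33.
Compare {F2, F3}: total 36.
Compare {F1, F3}: total 62.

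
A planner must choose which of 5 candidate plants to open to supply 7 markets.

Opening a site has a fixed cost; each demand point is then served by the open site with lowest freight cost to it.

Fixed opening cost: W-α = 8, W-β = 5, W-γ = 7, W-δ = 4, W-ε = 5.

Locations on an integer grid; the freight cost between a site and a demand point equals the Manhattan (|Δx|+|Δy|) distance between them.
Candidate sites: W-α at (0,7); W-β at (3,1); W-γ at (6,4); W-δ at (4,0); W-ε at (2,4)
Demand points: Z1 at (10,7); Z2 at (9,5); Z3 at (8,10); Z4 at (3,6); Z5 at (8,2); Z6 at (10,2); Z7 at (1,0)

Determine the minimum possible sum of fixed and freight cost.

Open {W-γ, W-δ}: assign each demand point to its cheapest open site.
  Z1→W-γ 7, Z2→W-γ 4, Z3→W-γ 8, Z4→W-γ 5, Z5→W-γ 4, Z6→W-γ 6, Z7→W-δ 3
  freight cost 37, fixed 11 → total 48.
Compare {W-β, W-γ}: freight cost 37 + fixed 12 = 49.
Compare {W-γ, W-ε}: freight cost 37 + fixed 12 = 49.
Compare {W-γ}: freight cost 43 + fixed 7 = 50.
All other subsets cost ≥ 49. Minimum total cost: 48.

48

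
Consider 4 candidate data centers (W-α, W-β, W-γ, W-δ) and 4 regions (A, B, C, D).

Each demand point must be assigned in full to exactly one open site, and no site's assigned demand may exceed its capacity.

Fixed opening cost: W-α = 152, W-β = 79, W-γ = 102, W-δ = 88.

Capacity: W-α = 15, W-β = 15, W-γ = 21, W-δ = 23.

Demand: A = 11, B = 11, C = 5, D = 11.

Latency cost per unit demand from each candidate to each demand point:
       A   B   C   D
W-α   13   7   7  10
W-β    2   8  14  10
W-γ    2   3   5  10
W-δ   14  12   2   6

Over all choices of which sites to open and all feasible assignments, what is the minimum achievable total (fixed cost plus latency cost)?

Open {W-β, W-γ, W-δ}; cheapest assignment that respects the capacities:
  W-β (cap 15, load 11): A — cost 11×2 = 22
  W-γ (cap 21, load 11): B — cost 11×3 = 33
  W-δ (cap 23, load 16): C, D — cost 5×2 + 11×6 = 76
  Shipping 131, fixed 269 → total 400.
  Any other capacity-feasible assignment to {W-β, W-γ, W-δ} ships for at least 131.
Compare {W-γ, W-δ}: its best feasible assignment gives total 435.
Compare {W-α, W-β, W-δ}: its best feasible assignment gives total 494.
Every other set of open sites that can feasibly serve all demand totals ≥ 435 even under its best assignment. Minimum: 400.

400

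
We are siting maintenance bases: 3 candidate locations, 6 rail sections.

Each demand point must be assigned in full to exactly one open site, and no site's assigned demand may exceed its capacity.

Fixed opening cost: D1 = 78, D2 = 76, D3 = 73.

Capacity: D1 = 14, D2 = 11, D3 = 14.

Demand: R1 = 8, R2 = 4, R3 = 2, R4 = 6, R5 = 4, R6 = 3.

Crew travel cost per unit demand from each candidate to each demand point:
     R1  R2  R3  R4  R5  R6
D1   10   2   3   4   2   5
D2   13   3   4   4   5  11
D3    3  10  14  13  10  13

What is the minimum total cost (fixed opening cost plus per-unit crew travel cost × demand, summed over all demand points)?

282

Open {D1, D3}; cheapest assignment that respects the capacities:
  D1 (cap 14, load 14): R2, R4, R5 — cost 4×2 + 6×4 + 4×2 = 40
  D3 (cap 14, load 13): R1, R3, R6 — cost 8×3 + 2×14 + 3×13 = 91
  Shipping 131, fixed 151 → total 282.
  Any other capacity-feasible assignment to {D1, D3} ships for at least 131.
Compare {D1, D2, D3}: its best feasible assignment gives total 312.
Every other set of open sites that can feasibly serve all demand totals ≥ 312 even under its best assignment. Minimum: 282.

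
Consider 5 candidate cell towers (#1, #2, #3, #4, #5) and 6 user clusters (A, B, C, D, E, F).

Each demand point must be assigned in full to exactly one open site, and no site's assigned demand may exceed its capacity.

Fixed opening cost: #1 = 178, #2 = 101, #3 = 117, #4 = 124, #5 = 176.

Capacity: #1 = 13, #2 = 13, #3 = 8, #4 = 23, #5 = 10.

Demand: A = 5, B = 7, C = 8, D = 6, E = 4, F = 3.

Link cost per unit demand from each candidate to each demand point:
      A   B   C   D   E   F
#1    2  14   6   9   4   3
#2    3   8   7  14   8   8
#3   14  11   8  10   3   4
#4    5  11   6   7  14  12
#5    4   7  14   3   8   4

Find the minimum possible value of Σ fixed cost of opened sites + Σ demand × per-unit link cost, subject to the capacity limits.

Open {#2, #4}; cheapest assignment that respects the capacities:
  #2 (cap 13, load 12): A, E, F — cost 5×3 + 4×8 + 3×8 = 71
  #4 (cap 23, load 21): B, C, D — cost 7×11 + 8×6 + 6×7 = 167
  Shipping 238, fixed 225 → total 463.
  Any other capacity-feasible assignment to {#2, #4} ships for at least 238.
Compare {#1, #4}: its best feasible assignment gives total 504.
Compare {#2, #3, #4}: its best feasible assignment gives total 527.
Every other set of open sites that can feasibly serve all demand totals ≥ 504 even under its best assignment. Minimum: 463.

463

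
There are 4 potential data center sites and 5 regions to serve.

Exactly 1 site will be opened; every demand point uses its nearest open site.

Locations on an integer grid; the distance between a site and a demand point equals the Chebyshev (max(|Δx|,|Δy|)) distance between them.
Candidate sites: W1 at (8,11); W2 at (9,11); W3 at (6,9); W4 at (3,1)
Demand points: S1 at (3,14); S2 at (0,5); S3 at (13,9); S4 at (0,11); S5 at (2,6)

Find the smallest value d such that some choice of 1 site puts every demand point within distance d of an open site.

Open {W3}.
  Farthest demand point is S3 at distance 7 (to W3); all others are ≤ 7.
With {W1} the worst case is 8.
With {W2} the worst case is 9.
No size-1 selection achieves below 7.

7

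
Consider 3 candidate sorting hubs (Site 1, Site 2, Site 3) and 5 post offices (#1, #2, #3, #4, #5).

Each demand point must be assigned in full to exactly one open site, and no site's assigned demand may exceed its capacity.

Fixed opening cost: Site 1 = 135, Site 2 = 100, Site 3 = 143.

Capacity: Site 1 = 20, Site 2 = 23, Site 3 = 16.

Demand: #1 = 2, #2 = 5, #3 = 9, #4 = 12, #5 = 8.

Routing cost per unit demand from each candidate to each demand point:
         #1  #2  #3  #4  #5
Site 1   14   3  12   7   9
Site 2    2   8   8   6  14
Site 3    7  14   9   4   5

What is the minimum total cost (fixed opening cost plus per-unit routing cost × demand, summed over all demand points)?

470

Open {Site 1, Site 2}; cheapest assignment that respects the capacities:
  Site 1 (cap 20, load 13): #2, #5 — cost 5×3 + 8×9 = 87
  Site 2 (cap 23, load 23): #1, #3, #4 — cost 2×2 + 9×8 + 12×6 = 148
  Shipping 235, fixed 235 → total 470.
  Any other capacity-feasible assignment to {Site 1, Site 2} ships for at least 235.
Compare {Site 2, Site 3}: its best feasible assignment gives total 501.
Compare {Site 1, Site 2, Site 3}: its best feasible assignment gives total 581.
Every other set of open sites that can feasibly serve all demand totals ≥ 501 even under its best assignment. Minimum: 470.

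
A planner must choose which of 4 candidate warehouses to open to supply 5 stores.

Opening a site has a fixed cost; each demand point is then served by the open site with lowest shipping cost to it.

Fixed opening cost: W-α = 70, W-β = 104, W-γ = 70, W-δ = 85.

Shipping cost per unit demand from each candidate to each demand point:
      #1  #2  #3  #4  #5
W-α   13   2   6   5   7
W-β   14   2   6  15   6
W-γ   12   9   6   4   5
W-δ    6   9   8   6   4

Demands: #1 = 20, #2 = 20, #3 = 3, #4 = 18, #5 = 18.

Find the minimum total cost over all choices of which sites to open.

495

Open {W-α, W-δ}: assign each demand point to its cheapest open site.
  #1→W-δ 20×6=120, #2→W-α 20×2=40, #3→W-α 3×6=18, #4→W-α 18×5=90, #5→W-δ 18×4=72
  shipping cost 340, fixed 155 → total 495.
Compare {W-β, W-δ}: shipping cost 358 + fixed 189 = 547.
Compare {W-α, W-γ, W-δ}: shipping cost 322 + fixed 225 = 547.
Compare {W-β, W-γ, W-δ}: shipping cost 322 + fixed 259 = 581.
All other subsets cost ≥ 547. Minimum total cost: 495.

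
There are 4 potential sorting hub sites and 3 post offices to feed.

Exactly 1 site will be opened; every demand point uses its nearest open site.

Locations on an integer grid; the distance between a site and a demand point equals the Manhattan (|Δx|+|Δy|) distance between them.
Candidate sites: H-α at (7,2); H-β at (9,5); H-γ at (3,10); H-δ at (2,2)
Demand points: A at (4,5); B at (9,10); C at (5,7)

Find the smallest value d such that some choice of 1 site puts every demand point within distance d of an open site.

Open {H-β}.
  Farthest demand point is C at distance 6 (to H-β); all others are ≤ 6.
With {H-γ} the worst case is 6.
With {H-α} the worst case is 10.
No size-1 selection achieves below 6.

6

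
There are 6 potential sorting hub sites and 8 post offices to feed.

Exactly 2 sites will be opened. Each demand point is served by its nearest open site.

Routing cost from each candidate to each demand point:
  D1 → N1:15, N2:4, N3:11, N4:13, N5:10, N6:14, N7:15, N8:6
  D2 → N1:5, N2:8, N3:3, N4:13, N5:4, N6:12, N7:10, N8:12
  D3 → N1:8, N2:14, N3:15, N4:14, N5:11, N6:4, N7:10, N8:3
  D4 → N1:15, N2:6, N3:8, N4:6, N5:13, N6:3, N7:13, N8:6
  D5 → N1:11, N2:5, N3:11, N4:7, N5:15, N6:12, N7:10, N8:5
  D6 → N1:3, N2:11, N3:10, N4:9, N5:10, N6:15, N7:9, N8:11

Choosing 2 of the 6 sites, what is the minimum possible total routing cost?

Open {D2, D4}.
  N1→D2 5, N2→D4 6, N3→D2 3, N4→D4 6, N5→D2 4, N6→D4 3, N7→D2 10, N8→D4 6  ⇒ total 43.
Compare {D2, D3}: total 50.
Compare {D2, D5}: total 51.
No size-2 selection does better; minimum is 43.

43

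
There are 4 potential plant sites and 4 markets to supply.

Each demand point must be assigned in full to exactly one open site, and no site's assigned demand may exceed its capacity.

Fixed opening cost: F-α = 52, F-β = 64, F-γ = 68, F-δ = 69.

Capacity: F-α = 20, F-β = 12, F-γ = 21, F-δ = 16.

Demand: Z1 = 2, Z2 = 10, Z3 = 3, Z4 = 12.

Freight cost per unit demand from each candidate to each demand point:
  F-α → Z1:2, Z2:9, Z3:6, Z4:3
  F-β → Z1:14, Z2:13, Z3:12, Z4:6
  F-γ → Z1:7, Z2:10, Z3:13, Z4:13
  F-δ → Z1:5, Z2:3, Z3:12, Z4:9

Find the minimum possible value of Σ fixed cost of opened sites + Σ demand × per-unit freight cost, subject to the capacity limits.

209

Open {F-α, F-δ}; cheapest assignment that respects the capacities:
  F-α (cap 20, load 17): Z1, Z3, Z4 — cost 2×2 + 3×6 + 12×3 = 58
  F-δ (cap 16, load 10): Z2 — cost 10×3 = 30
  Shipping 88, fixed 121 → total 209.
  Any other capacity-feasible assignment to {F-α, F-δ} ships for at least 88.
Compare {F-α, F-β, F-δ}: its best feasible assignment gives total 273.
Compare {F-α, F-γ, F-δ}: its best feasible assignment gives total 277.
Every other set of open sites that can feasibly serve all demand totals ≥ 273 even under its best assignment. Minimum: 209.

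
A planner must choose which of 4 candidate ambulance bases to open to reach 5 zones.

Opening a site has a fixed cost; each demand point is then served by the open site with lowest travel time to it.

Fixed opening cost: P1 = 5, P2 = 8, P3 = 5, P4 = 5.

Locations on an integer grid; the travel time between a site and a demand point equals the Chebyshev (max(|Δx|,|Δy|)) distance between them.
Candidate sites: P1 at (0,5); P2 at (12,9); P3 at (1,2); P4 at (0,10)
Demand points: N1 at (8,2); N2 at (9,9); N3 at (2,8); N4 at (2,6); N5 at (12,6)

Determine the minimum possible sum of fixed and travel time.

31

Open {P1, P2}: assign each demand point to its cheapest open site.
  N1→P2 7, N2→P2 3, N3→P1 3, N4→P1 2, N5→P2 3
  travel time 18, fixed 13 → total 31.
Compare {P2, P4}: travel time 19 + fixed 13 = 32.
Compare {P1, P2, P4}: travel time 17 + fixed 18 = 35.
Compare {P2, P3}: travel time 23 + fixed 13 = 36.
All other subsets cost ≥ 32. Minimum total cost: 31.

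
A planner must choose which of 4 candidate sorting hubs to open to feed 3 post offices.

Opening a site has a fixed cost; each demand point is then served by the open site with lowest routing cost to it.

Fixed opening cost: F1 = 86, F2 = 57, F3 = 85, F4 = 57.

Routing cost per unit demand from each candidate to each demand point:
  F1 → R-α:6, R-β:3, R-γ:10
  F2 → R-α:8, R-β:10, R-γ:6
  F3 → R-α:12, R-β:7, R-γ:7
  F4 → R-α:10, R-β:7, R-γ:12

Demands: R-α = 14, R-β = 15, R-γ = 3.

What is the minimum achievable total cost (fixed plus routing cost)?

Open {F1}: assign each demand point to its cheapest open site.
  R-α→F1 14×6=84, R-β→F1 15×3=45, R-γ→F1 3×10=30
  routing cost 159, fixed 86 → total 245.
Compare {F1, F2}: routing cost 147 + fixed 143 = 290.
Compare {F1, F4}: routing cost 159 + fixed 143 = 302.
Compare {F1, F3}: routing cost 150 + fixed 171 = 321.
All other subsets cost ≥ 290. Minimum total cost: 245.

245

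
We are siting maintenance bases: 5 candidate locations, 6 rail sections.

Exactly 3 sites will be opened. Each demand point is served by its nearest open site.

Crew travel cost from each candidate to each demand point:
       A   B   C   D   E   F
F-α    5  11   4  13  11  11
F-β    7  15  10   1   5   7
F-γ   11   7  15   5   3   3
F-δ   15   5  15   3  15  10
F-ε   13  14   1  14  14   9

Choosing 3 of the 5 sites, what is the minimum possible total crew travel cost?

Open {F-β, F-γ, F-ε}.
  A→F-β 7, B→F-γ 7, C→F-ε 1, D→F-β 1, E→F-γ 3, F→F-γ 3  ⇒ total 22.
Compare {F-α, F-β, F-γ}: total 23.
Compare {F-α, F-γ, F-δ}: total 23.
No size-3 selection does better; minimum is 22.

22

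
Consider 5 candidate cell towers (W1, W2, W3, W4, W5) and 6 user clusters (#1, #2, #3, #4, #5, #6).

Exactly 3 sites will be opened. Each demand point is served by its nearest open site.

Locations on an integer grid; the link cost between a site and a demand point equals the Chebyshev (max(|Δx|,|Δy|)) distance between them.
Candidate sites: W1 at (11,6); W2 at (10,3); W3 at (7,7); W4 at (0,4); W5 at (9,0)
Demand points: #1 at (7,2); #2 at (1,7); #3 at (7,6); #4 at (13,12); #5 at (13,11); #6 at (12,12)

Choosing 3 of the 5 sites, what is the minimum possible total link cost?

Open {W3, W4, W5}.
  #1→W5 2, #2→W4 3, #3→W3 1, #4→W3 6, #5→W3 6, #6→W3 5  ⇒ total 23.
Compare {W1, W3, W4}: total 24.
Compare {W2, W3, W4}: total 24.
No size-3 selection does better; minimum is 23.

23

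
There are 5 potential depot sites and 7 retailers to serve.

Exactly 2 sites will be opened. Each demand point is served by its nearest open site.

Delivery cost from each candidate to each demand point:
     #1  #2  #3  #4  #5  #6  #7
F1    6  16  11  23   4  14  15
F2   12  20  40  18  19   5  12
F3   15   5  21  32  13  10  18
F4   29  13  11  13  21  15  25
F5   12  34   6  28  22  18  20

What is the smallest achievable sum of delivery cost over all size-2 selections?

72

Open {F1, F2}.
  #1→F1 6, #2→F1 16, #3→F1 11, #4→F2 18, #5→F1 4, #6→F2 5, #7→F2 12  ⇒ total 72.
Compare {F1, F3}: total 74.
Compare {F1, F4}: total 76.
No size-2 selection does better; minimum is 72.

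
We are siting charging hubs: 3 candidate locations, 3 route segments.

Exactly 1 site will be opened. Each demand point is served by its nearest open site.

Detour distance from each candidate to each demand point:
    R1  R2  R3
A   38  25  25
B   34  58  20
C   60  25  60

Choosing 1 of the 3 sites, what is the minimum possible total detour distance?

Open {A}.
  R1→A 38, R2→A 25, R3→A 25  ⇒ total 88.
Compare {B}: total 112.
Compare {C}: total 145.

88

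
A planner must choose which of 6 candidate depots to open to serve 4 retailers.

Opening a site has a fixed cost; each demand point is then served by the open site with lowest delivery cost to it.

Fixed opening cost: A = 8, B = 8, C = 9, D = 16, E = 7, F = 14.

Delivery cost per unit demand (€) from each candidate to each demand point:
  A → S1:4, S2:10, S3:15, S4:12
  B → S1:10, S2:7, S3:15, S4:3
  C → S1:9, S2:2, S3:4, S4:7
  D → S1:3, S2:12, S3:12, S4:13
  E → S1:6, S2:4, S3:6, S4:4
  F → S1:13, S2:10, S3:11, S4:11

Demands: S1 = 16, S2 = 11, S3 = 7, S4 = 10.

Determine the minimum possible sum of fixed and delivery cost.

161

Open {B, C, D}: assign each demand point to its cheapest open site.
  S1→D 16×3=48, S2→C 11×2=22, S3→C 7×4=28, S4→B 10×3=30
  delivery cost 128, fixed 33 → total 161.
Compare {B, C, D, E}: delivery cost 128 + fixed 40 = 168.
Compare {A, B, C}: delivery cost 144 + fixed 25 = 169.
Compare {A, B, C, D}: delivery cost 128 + fixed 41 = 169.
All other subsets cost ≥ 168. Minimum total cost: 161.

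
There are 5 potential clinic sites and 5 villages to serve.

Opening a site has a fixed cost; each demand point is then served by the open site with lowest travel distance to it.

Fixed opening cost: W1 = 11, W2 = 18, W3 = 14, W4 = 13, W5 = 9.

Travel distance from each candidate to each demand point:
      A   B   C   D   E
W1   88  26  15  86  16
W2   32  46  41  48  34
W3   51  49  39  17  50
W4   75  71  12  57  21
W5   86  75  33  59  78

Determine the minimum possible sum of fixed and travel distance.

Open {W1, W2, W3}: assign each demand point to its cheapest open site.
  A→W2 32, B→W1 26, C→W1 15, D→W3 17, E→W1 16
  travel distance 106, fixed 43 → total 149.
Compare {W1, W3}: travel distance 125 + fixed 25 = 150.
Compare {W1, W2, W3, W5}: travel distance 106 + fixed 52 = 158.
Compare {W1, W3, W5}: travel distance 125 + fixed 34 = 159.
All other subsets cost ≥ 150. Minimum total cost: 149.

149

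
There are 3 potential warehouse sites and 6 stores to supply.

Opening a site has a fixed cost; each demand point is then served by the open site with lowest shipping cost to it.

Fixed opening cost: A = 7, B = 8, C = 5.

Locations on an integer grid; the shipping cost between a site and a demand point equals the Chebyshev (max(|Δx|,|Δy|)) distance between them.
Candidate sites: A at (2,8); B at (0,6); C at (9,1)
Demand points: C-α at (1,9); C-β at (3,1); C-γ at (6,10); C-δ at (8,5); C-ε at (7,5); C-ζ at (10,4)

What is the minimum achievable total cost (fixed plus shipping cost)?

Open {A, C}: assign each demand point to its cheapest open site.
  C-α→A 1, C-β→C 6, C-γ→A 4, C-δ→C 4, C-ε→C 4, C-ζ→C 3
  shipping cost 22, fixed 12 → total 34.
Compare {A}: shipping cost 31 + fixed 7 = 38.
Compare {B, C}: shipping cost 25 + fixed 13 = 38.
Compare {C}: shipping cost 34 + fixed 5 = 39.
All other subsets cost ≥ 38. Minimum total cost: 34.

34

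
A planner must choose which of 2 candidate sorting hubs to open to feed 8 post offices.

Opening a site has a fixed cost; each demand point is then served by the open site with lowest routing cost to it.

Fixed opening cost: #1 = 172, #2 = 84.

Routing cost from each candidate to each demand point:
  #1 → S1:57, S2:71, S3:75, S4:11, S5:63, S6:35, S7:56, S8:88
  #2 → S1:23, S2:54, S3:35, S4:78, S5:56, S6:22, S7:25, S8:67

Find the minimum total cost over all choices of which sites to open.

Open {#2}: assign each demand point to its cheapest open site.
  S1→#2 23, S2→#2 54, S3→#2 35, S4→#2 78, S5→#2 56, S6→#2 22, S7→#2 25, S8→#2 67
  routing cost 360, fixed 84 → total 444.
Compare {#1, #2}: routing cost 293 + fixed 256 = 549.
Compare {#1}: routing cost 456 + fixed 172 = 628.

444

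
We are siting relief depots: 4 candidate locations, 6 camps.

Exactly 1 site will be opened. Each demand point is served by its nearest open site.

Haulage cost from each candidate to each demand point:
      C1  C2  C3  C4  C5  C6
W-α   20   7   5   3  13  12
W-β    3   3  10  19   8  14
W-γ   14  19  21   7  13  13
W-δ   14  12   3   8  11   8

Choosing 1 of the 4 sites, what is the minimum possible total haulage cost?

Open {W-δ}.
  C1→W-δ 14, C2→W-δ 12, C3→W-δ 3, C4→W-δ 8, C5→W-δ 11, C6→W-δ 8  ⇒ total 56.
Compare {W-β}: total 57.
Compare {W-α}: total 60.
No size-1 selection does better; minimum is 56.

56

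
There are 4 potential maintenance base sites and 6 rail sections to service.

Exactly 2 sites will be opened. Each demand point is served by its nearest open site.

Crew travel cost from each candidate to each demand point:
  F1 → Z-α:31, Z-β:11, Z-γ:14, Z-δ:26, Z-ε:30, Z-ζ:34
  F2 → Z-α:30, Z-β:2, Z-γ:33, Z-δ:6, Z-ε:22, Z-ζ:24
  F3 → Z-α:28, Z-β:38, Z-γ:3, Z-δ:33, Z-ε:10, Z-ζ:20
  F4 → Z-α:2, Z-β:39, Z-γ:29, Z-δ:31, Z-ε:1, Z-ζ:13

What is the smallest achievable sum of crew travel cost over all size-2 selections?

Open {F2, F4}.
  Z-α→F4 2, Z-β→F2 2, Z-γ→F4 29, Z-δ→F2 6, Z-ε→F4 1, Z-ζ→F4 13  ⇒ total 53.
Compare {F1, F4}: total 67.
Compare {F2, F3}: total 69.
No size-2 selection does better; minimum is 53.

53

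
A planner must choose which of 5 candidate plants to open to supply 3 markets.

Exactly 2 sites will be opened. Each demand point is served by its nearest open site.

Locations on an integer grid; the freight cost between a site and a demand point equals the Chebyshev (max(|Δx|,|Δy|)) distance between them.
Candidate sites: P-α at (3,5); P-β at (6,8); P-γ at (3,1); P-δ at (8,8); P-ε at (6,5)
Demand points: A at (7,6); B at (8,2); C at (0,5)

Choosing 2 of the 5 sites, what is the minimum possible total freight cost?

7

Open {P-α, P-ε}.
  A→P-ε 1, B→P-ε 3, C→P-α 3  ⇒ total 7.
Compare {P-γ, P-ε}: total 8.
Compare {P-α, P-β}: total 10.
No size-2 selection does better; minimum is 7.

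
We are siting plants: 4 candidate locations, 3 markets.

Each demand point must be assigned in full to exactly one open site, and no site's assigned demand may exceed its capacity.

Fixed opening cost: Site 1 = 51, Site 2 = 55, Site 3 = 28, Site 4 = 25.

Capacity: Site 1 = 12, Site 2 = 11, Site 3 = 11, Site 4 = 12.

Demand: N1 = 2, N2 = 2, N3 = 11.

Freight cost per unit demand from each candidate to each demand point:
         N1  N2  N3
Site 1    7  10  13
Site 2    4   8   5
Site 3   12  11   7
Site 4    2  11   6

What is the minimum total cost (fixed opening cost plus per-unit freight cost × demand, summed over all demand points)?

156

Open {Site 3, Site 4}; cheapest assignment that respects the capacities:
  Site 3 (cap 11, load 11): N3 — cost 11×7 = 77
  Site 4 (cap 12, load 4): N1, N2 — cost 2×2 + 2×11 = 26
  Shipping 103, fixed 53 → total 156.
  Any other capacity-feasible assignment to {Site 3, Site 4} ships for at least 103.
Compare {Site 2, Site 4}: its best feasible assignment gives total 161.
Compare {Site 1, Site 4}: its best feasible assignment gives total 176.
Every other set of open sites that can feasibly serve all demand totals ≥ 161 even under its best assignment. Minimum: 156.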